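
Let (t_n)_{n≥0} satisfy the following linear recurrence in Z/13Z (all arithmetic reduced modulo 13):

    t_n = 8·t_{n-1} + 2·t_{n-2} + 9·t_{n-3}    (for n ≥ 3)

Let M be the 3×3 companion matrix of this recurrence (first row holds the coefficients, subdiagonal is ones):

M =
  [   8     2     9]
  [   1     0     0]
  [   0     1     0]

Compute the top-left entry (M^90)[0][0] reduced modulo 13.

9

(M^90)[0][0] is the top entry after applying M 90 times to the unit state (1, 0, 0). Equivalently it is h_{92} for the auxiliary sequence (h_n) obeying the same recurrence with h_2 = 1 and h_i = 0 for 0 ≤ i < 2:
h_3 = 8·1 + 2·0 + 9·0 = 8
h_4 = 8·8 + 2·1 + 9·0 = 1
h_5 = 8·1 + 2·8 + 9·1 = 7
h_6 = 8·7 + 2·1 + 9·8 = 0
h_7 = 8·0 + 2·7 + 9·1 = 10
h_8 = 8·10 + 2·0 + 9·7 = 0
h_9 = 8·0 + 2·10 + 9·0 = 7
h_10 = 8·7 + 2·0 + 9·10 = 3
h_11 = 8·3 + 2·7 + 9·0 = 12
h_12 = 8·12 + 2·3 + 9·7 = 9
h_13 = 8·9 + 2·12 + 9·3 = 6
h_14 = 8·6 + 2·9 + 9·12 = 5
h_15 = 8·5 + 2·6 + 9·9 = 3
h_16 = 8·3 + 2·5 + 9·6 = 10
h_17 = 8·10 + 2·3 + 9·5 = 1
h_18 = 8·1 + 2·10 + 9·3 = 3
h_19 = 8·3 + 2·1 + 9·10 = 12
h_20 = 8·12 + 2·3 + 9·1 = 7
h_21 = 8·7 + 2·12 + 9·3 = 3
h_22 = 8·3 + 2·7 + 9·12 = 3
h_23 = 8·3 + 2·3 + 9·7 = 2
h_24 = 8·2 + 2·3 + 9·3 = 10
h_25 = 8·10 + 2·2 + 9·3 = 7
h_26 = 8·7 + 2·10 + 9·2 = 3
h_27 = 8·3 + 2·7 + 9·10 = 11
h_28 = 8·11 + 2·3 + 9·7 = 1
h_29 = 8·1 + 2·11 + 9·3 = 5
h_30 = 8·5 + 2·1 + 9·11 = 11
h_31 = 8·11 + 2·5 + 9·1 = 3
h_32 = 8·3 + 2·11 + 9·5 = 0
h_33 = 8·0 + 2·3 + 9·11 = 1
h_34 = 8·1 + 2·0 + 9·3 = 9
h_35 = 8·9 + 2·1 + 9·0 = 9
h_36 = 8·9 + 2·9 + 9·1 = 8
h_37 = 8·8 + 2·9 + 9·9 = 7
h_38 = 8·7 + 2·8 + 9·9 = 10
h_39 = 8·10 + 2·7 + 9·8 = 10
h_40 = 8·10 + 2·10 + 9·7 = 7
h_41 = 8·7 + 2·10 + 9·10 = 10
h_42 = 8·10 + 2·7 + 9·10 = 2
h_43 = 8·2 + 2·10 + 9·7 = 8
h_44 = 8·8 + 2·2 + 9·10 = 2
h_45 = 8·2 + 2·8 + 9·2 = 11
h_46 = 8·11 + 2·2 + 9·8 = 8
h_47 = 8·8 + 2·11 + 9·2 = 0
h_48 = 8·0 + 2·8 + 9·11 = 11
h_49 = 8·11 + 2·0 + 9·8 = 4
h_50 = 8·4 + 2·11 + 9·0 = 2
h_51 = 8·2 + 2·4 + 9·11 = 6
h_52 = 8·6 + 2·2 + 9·4 = 10
h_53 = 8·10 + 2·6 + 9·2 = 6
h_54 = 8·6 + 2·10 + 9·6 = 5
h_55 = 8·5 + 2·6 + 9·10 = 12
h_56 = 8·12 + 2·5 + 9·6 = 4
h_57 = 8·4 + 2·12 + 9·5 = 10
h_58 = 8·10 + 2·4 + 9·12 = 1
h_59 = 8·1 + 2·10 + 9·4 = 12
h_60 = 8·12 + 2·1 + 9·10 = 6
h_61 = 8·6 + 2·12 + 9·1 = 3
h_62 = 8·3 + 2·6 + 9·12 = 1
h_63 = 8·1 + 2·3 + 9·6 = 3
h_64 = 8·3 + 2·1 + 9·3 = 1
h_65 = 8·1 + 2·3 + 9·1 = 10
h_66 = 8·10 + 2·1 + 9·3 = 5
h_67 = 8·5 + 2·10 + 9·1 = 4
h_68 = 8·4 + 2·5 + 9·10 = 2
h_69 = 8·2 + 2·4 + 9·5 = 4
h_70 = 8·4 + 2·2 + 9·4 = 7
h_71 = 8·7 + 2·4 + 9·2 = 4
h_72 = 8·4 + 2·7 + 9·4 = 4
h_73 = 8·4 + 2·4 + 9·7 = 12
h_74 = 8·12 + 2·4 + 9·4 = 10
h_75 = 8·10 + 2·12 + 9·4 = 10
h_76 = 8·10 + 2·10 + 9·12 = 0
h_77 = 8·0 + 2·10 + 9·10 = 6
h_78 = 8·6 + 2·0 + 9·10 = 8
h_79 = 8·8 + 2·6 + 9·0 = 11
h_80 = 8·11 + 2·8 + 9·6 = 2
h_81 = 8·2 + 2·11 + 9·8 = 6
h_82 = 8·6 + 2·2 + 9·11 = 8
h_83 = 8·8 + 2·6 + 9·2 = 3
h_84 = 8·3 + 2·8 + 9·6 = 3
h_85 = 8·3 + 2·3 + 9·8 = 11
h_86 = 8·11 + 2·3 + 9·3 = 4
h_87 = 8·4 + 2·11 + 9·3 = 3
h_88 = 8·3 + 2·4 + 9·11 = 1
h_89 = 8·1 + 2·3 + 9·4 = 11
h_90 = 8·11 + 2·1 + 9·3 = 0
h_91 = 8·0 + 2·11 + 9·1 = 5
h_92 = 8·5 + 2·0 + 9·11 = 9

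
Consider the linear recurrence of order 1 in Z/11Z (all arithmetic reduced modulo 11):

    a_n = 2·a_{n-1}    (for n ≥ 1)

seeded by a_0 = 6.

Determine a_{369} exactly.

a_1 = 2·6 = 1
a_2 = 2·1 = 2
a_3 = 2·2 = 4
a_4 = 2·4 = 8
a_5 = 2·8 = 5
a_6 = 2·5 = 10
a_7 = 2·10 = 9
a_8 = 2·9 = 7
a_9 = 2·7 = 3
a_10 = 2·3 = 6
(a_10) = (6) = (a_0), so the sequence has period 10.
369 ≡ 9 (mod 10), hence a_369 = a_9 = 3.

3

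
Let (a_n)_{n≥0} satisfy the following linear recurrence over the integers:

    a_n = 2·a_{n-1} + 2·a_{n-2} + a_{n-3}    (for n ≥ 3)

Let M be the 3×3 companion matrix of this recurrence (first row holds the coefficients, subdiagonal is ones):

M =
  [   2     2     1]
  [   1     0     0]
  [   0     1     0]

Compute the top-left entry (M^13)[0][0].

561346

(M^13)[0][0] is the top entry after applying M 13 times to the unit state (1, 0, 0). Equivalently it is h_{15} for the auxiliary sequence (h_n) obeying the same recurrence with h_2 = 1 and h_i = 0 for 0 ≤ i < 2:
h_3 = 2·1 + 2·0 + 1·0 = 2
h_4 = 2·2 + 2·1 + 1·0 = 6
h_5 = 2·6 + 2·2 + 1·1 = 17
h_6 = 2·17 + 2·6 + 1·2 = 48
h_7 = 2·48 + 2·17 + 1·6 = 136
h_8 = 2·136 + 2·48 + 1·17 = 385
h_9 = 2·385 + 2·136 + 1·48 = 1090
h_10 = 2·1090 + 2·385 + 1·136 = 3086
h_11 = 2·3086 + 2·1090 + 1·385 = 8737
h_12 = 2·8737 + 2·3086 + 1·1090 = 24736
h_13 = 2·24736 + 2·8737 + 1·3086 = 70032
h_14 = 2·70032 + 2·24736 + 1·8737 = 198273
h_15 = 2·198273 + 2·70032 + 1·24736 = 561346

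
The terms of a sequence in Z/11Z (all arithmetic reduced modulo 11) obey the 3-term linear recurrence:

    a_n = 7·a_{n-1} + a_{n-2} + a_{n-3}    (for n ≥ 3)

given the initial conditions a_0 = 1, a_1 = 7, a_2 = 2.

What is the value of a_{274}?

a_3 = 7·2 + 1·7 + 1·1 = 0
a_4 = 7·0 + 1·2 + 1·7 = 9
a_5 = 7·9 + 1·0 + 1·2 = 10
a_6 = 7·10 + 1·9 + 1·0 = 2
a_7 = 7·2 + 1·10 + 1·9 = 0
a_8 = 7·0 + 1·2 + 1·10 = 1
a_9 = 7·1 + 1·0 + 1·2 = 9
a_10 = 7·9 + 1·1 + 1·0 = 9
a_11 = 7·9 + 1·9 + 1·1 = 7
a_12 = 7·7 + 1·9 + 1·9 = 1
a_13 = 7·1 + 1·7 + 1·9 = 1
a_14 = 7·1 + 1·1 + 1·7 = 4
a_15 = 7·4 + 1·1 + 1·1 = 8
a_16 = 7·8 + 1·4 + 1·1 = 6
a_17 = 7·6 + 1·8 + 1·4 = 10
a_18 = 7·10 + 1·6 + 1·8 = 7
a_19 = 7·7 + 1·10 + 1·6 = 10
a_20 = 7·10 + 1·7 + 1·10 = 10
a_21 = 7·10 + 1·10 + 1·7 = 10
a_22 = 7·10 + 1·10 + 1·10 = 2
a_23 = 7·2 + 1·10 + 1·10 = 1
a_24 = 7·1 + 1·2 + 1·10 = 8
a_25 = 7·8 + 1·1 + 1·2 = 4
a_26 = 7·4 + 1·8 + 1·1 = 4
a_27 = 7·4 + 1·4 + 1·8 = 7
a_28 = 7·7 + 1·4 + 1·4 = 2
a_29 = 7·2 + 1·7 + 1·4 = 3
a_30 = 7·3 + 1·2 + 1·7 = 8
a_31 = 7·8 + 1·3 + 1·2 = 6
a_32 = 7·6 + 1·8 + 1·3 = 9
a_33 = 7·9 + 1·6 + 1·8 = 0
a_34 = 7·0 + 1·9 + 1·6 = 4
a_35 = 7·4 + 1·0 + 1·9 = 4
a_36 = 7·4 + 1·4 + 1·0 = 10
a_37 = 7·10 + 1·4 + 1·4 = 1
a_38 = 7·1 + 1·10 + 1·4 = 10
a_39 = 7·10 + 1·1 + 1·10 = 4
a_40 = 7·4 + 1·10 + 1·1 = 6
a_41 = 7·6 + 1·4 + 1·10 = 1
a_42 = 7·1 + 1·6 + 1·4 = 6
a_43 = 7·6 + 1·1 + 1·6 = 5
a_44 = 7·5 + 1·6 + 1·1 = 9
a_45 = 7·9 + 1·5 + 1·6 = 8
a_46 = 7·8 + 1·9 + 1·5 = 4
a_47 = 7·4 + 1·8 + 1·9 = 1
a_48 = 7·1 + 1·4 + 1·8 = 8
a_49 = 7·8 + 1·1 + 1·4 = 6
a_50 = 7·6 + 1·8 + 1·1 = 7
a_51 = 7·7 + 1·6 + 1·8 = 8
a_52 = 7·8 + 1·7 + 1·6 = 3
a_53 = 7·3 + 1·8 + 1·7 = 3
a_54 = 7·3 + 1·3 + 1·8 = 10
a_55 = 7·10 + 1·3 + 1·3 = 10
a_56 = 7·10 + 1·10 + 1·3 = 6
a_57 = 7·6 + 1·10 + 1·10 = 7
a_58 = 7·7 + 1·6 + 1·10 = 10
a_59 = 7·10 + 1·7 + 1·6 = 6
a_60 = 7·6 + 1·10 + 1·7 = 4
a_61 = 7·4 + 1·6 + 1·10 = 0
a_62 = 7·0 + 1·4 + 1·6 = 10
a_63 = 7·10 + 1·0 + 1·4 = 8
a_64 = 7·8 + 1·10 + 1·0 = 0
a_65 = 7·0 + 1·8 + 1·10 = 7
a_66 = 7·7 + 1·0 + 1·8 = 2
a_67 = 7·2 + 1·7 + 1·0 = 10
a_68 = 7·10 + 1·2 + 1·7 = 2
a_69 = 7·2 + 1·10 + 1·2 = 4
a_70 = 7·4 + 1·2 + 1·10 = 7
a_71 = 7·7 + 1·4 + 1·2 = 0
a_72 = 7·0 + 1·7 + 1·4 = 0
a_73 = 7·0 + 1·0 + 1·7 = 7
a_74 = 7·7 + 1·0 + 1·0 = 5
a_75 = 7·5 + 1·7 + 1·0 = 9
a_76 = 7·9 + 1·5 + 1·7 = 9
a_77 = 7·9 + 1·9 + 1·5 = 0
a_78 = 7·0 + 1·9 + 1·9 = 7
a_79 = 7·7 + 1·0 + 1·9 = 3
a_80 = 7·3 + 1·7 + 1·0 = 6
a_81 = 7·6 + 1·3 + 1·7 = 8
a_82 = 7·8 + 1·6 + 1·3 = 10
a_83 = 7·10 + 1·8 + 1·6 = 7
a_84 = 7·7 + 1·10 + 1·8 = 1
a_85 = 7·1 + 1·7 + 1·10 = 2
a_86 = 7·2 + 1·1 + 1·7 = 0
a_87 = 7·0 + 1·2 + 1·1 = 3
a_88 = 7·3 + 1·0 + 1·2 = 1
a_89 = 7·1 + 1·3 + 1·0 = 10
a_90 = 7·10 + 1·1 + 1·3 = 8
a_91 = 7·8 + 1·10 + 1·1 = 1
a_92 = 7·1 + 1·8 + 1·10 = 3
a_93 = 7·3 + 1·1 + 1·8 = 8
a_94 = 7·8 + 1·3 + 1·1 = 5
a_95 = 7·5 + 1·8 + 1·3 = 2
a_96 = 7·2 + 1·5 + 1·8 = 5
a_97 = 7·5 + 1·2 + 1·5 = 9
a_98 = 7·9 + 1·5 + 1·2 = 4
a_99 = 7·4 + 1·9 + 1·5 = 9
a_100 = 7·9 + 1·4 + 1·9 = 10
a_101 = 7·10 + 1·9 + 1·4 = 6
a_102 = 7·6 + 1·10 + 1·9 = 6
a_103 = 7·6 + 1·6 + 1·10 = 3
a_104 = 7·3 + 1·6 + 1·6 = 0
a_105 = 7·0 + 1·3 + 1·6 = 9
a_106 = 7·9 + 1·0 + 1·3 = 0
a_107 = 7·0 + 1·9 + 1·0 = 9
a_108 = 7·9 + 1·0 + 1·9 = 6
a_109 = 7·6 + 1·9 + 1·0 = 7
a_110 = 7·7 + 1·6 + 1·9 = 9
a_111 = 7·9 + 1·7 + 1·6 = 10
a_112 = 7·10 + 1·9 + 1·7 = 9
a_113 = 7·9 + 1·10 + 1·9 = 5
a_114 = 7·5 + 1·9 + 1·10 = 10
a_115 = 7·10 + 1·5 + 1·9 = 7
a_116 = 7·7 + 1·10 + 1·5 = 9
a_117 = 7·9 + 1·7 + 1·10 = 3
a_118 = 7·3 + 1·9 + 1·7 = 4
a_119 = 7·4 + 1·3 + 1·9 = 7
a_120 = 7·7 + 1·4 + 1·3 = 1
a_121 = 7·1 + 1·7 + 1·4 = 7
a_122 = 7·7 + 1·1 + 1·7 = 2
(a_120, a_121, a_122) = (1, 7, 2) = (a_0, a_1, a_2), so the sequence has period 120.
274 ≡ 34 (mod 120), hence a_274 = a_34 = 4.

4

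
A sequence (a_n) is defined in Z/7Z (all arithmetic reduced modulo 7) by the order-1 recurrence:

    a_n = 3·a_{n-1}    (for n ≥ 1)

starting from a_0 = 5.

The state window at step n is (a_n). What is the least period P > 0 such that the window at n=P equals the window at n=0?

6

n=0: window = (5)
n=1: window = (1)
n=2: window = (3)
n=3: window = (2)
n=4: window = (6)
n=5: window = (4)
n=6: window = (5)
window at n=6 equals window at n=0 → period = 6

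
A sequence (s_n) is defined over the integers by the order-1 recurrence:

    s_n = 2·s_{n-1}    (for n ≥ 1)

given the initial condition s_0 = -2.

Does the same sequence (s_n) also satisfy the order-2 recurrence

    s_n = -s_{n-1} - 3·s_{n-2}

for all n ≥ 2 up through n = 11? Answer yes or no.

no

Terms s_0..s_11: -2, -4, -8, -16, -32, -64, -128, -256, -512, -1024, -2048, -4096
n=2: candidate gives 10, actual s_2 = -8 ✗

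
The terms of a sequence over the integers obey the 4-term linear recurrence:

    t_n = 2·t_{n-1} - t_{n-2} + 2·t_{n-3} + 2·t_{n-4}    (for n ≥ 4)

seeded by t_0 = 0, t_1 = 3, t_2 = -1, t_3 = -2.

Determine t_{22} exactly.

3018575

t_4 = 2·-2 + -1·-1 + 2·3 + 2·0 = 3
t_5 = 2·3 + -1·-2 + 2·-1 + 2·3 = 12
t_6 = 2·12 + -1·3 + 2·-2 + 2·-1 = 15
t_7 = 2·15 + -1·12 + 2·3 + 2·-2 = 20
t_8 = 2·20 + -1·15 + 2·12 + 2·3 = 55
t_9 = 2·55 + -1·20 + 2·15 + 2·12 = 144
t_10 = 2·144 + -1·55 + 2·20 + 2·15 = 303
t_11 = 2·303 + -1·144 + 2·55 + 2·20 = 612
t_12 = 2·612 + -1·303 + 2·144 + 2·55 = 1319
t_13 = 2·1319 + -1·612 + 2·303 + 2·144 = 2920
t_14 = 2·2920 + -1·1319 + 2·612 + 2·303 = 6351
t_15 = 2·6351 + -1·2920 + 2·1319 + 2·612 = 13644
t_16 = 2·13644 + -1·6351 + 2·2920 + 2·1319 = 29415
t_17 = 2·29415 + -1·13644 + 2·6351 + 2·2920 = 63728
t_18 = 2·63728 + -1·29415 + 2·13644 + 2·6351 = 138031
t_19 = 2·138031 + -1·63728 + 2·29415 + 2·13644 = 298452
t_20 = 2·298452 + -1·138031 + 2·63728 + 2·29415 = 645159
t_21 = 2·645159 + -1·298452 + 2·138031 + 2·63728 = 1395384
t_22 = 2·1395384 + -1·645159 + 2·298452 + 2·138031 = 3018575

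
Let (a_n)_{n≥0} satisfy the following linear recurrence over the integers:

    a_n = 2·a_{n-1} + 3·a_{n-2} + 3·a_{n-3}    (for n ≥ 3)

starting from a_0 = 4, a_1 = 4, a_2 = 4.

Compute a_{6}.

928

a_3 = 2·4 + 3·4 + 3·4 = 32
a_4 = 2·32 + 3·4 + 3·4 = 88
a_5 = 2·88 + 3·32 + 3·4 = 284
a_6 = 2·284 + 3·88 + 3·32 = 928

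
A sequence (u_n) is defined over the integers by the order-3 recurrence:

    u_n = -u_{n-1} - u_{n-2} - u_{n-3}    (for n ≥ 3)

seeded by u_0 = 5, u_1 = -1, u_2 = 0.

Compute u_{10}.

0

u_3 = -1·0 + -1·-1 + -1·5 = -4
u_4 = -1·-4 + -1·0 + -1·-1 = 5
u_5 = -1·5 + -1·-4 + -1·0 = -1
u_6 = -1·-1 + -1·5 + -1·-4 = 0
(u_4, u_5, u_6) = (5, -1, 0) = (u_0, u_1, u_2), so the sequence has period 4.
10 ≡ 2 (mod 4), hence u_10 = u_2 = 0.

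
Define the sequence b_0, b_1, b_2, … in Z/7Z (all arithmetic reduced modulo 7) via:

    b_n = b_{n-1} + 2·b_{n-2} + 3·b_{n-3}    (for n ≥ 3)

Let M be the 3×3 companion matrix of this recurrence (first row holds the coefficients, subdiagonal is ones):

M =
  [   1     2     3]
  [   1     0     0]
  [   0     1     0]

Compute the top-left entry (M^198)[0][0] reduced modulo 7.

(M^198)[0][0] is the top entry after applying M 198 times to the unit state (1, 0, 0). Equivalently it is h_{200} for the auxiliary sequence (h_n) obeying the same recurrence with h_2 = 1 and h_i = 0 for 0 ≤ i < 2:
h_3 = 1·1 + 2·0 + 3·0 = 1
h_4 = 1·1 + 2·1 + 3·0 = 3
h_5 = 1·3 + 2·1 + 3·1 = 1
h_6 = 1·1 + 2·3 + 3·1 = 3
h_7 = 1·3 + 2·1 + 3·3 = 0
h_8 = 1·0 + 2·3 + 3·1 = 2
Continuing the recurrence:
  h_9 = 4;  h_10 = 1;  h_11 = 1;  h_12 = 1;  h_13 = 6;  h_14 = 4
  h_15 = 5;  h_16 = 3;  h_17 = 4;  h_18 = 4;  h_19 = 0;  h_20 = 6
  h_21 = 4;  h_22 = 2;  h_23 = 0;  h_24 = 2;  h_25 = 1;  h_26 = 5
  h_27 = 6;  h_28 = 5;  h_29 = 4;  h_30 = 4;  h_31 = 6;  h_32 = 5
  h_33 = 1;  h_34 = 1;  h_35 = 4;  h_36 = 2;  h_37 = 6;  h_38 = 1
  h_39 = 5;  h_40 = 4;  h_41 = 3;  h_42 = 5;  h_43 = 2;  h_44 = 0
  h_45 = 5;  h_46 = 4;  h_47 = 0;  h_48 = 2;  h_49 = 0;  h_50 = 4
  h_51 = 3;  h_52 = 4;  h_53 = 1;  h_54 = 4;  h_55 = 4;  h_56 = 1
  h_57 = 0;  h_58 = 0;  h_59 = 3;  h_60 = 3;  h_61 = 2;  h_62 = 3
  h_63 = 2;  h_64 = 0;  h_65 = 6;  h_66 = 5;  h_67 = 3;  h_68 = 3
  h_69 = 3;  h_70 = 4;  h_71 = 5;  h_72 = 1;  h_73 = 2;  h_74 = 5
  h_75 = 5;  h_76 = 0;  h_77 = 4;  h_78 = 5;  h_79 = 6;  h_80 = 0
  h_81 = 6;  h_82 = 3;  h_83 = 1;  h_84 = 4;  h_85 = 1;  h_86 = 5
  h_87 = 5;  h_88 = 4;  h_89 = 1;  h_90 = 3;  h_91 = 3;  h_92 = 5
  h_93 = 6;  h_94 = 4;  h_95 = 3;  h_96 = 1;  h_97 = 5;  h_98 = 2
  h_99 = 1;  h_100 = 6;  h_101 = 0;  h_102 = 1;  h_103 = 5;  h_104 = 0
  h_105 = 6;  h_106 = 0;  h_107 = 5;  h_108 = 2;  h_109 = 5;  h_110 = 3
  h_111 = 5;  h_112 = 5;  h_113 = 3;  h_114 = 0;  h_115 = 0;  h_116 = 2
  h_117 = 2;  h_118 = 6;  h_119 = 2;  h_120 = 6;  h_121 = 0;  h_122 = 4
  h_123 = 1;  h_124 = 2;  h_125 = 2;  h_126 = 2;  h_127 = 5;  h_128 = 1
  h_129 = 3;  h_130 = 6;  h_131 = 1;  h_132 = 1;  h_133 = 0;  h_134 = 5
  h_135 = 1;  h_136 = 4;  h_137 = 0;  h_138 = 4;  h_139 = 2;  h_140 = 3
  h_141 = 5;  h_142 = 3;  h_143 = 1;  h_144 = 1;  h_145 = 5;  h_146 = 3
  h_147 = 2;  h_148 = 2;  h_149 = 1;  h_150 = 4;  h_151 = 5;  h_152 = 2
  h_153 = 3;  h_154 = 1;  h_155 = 6;  h_156 = 3;  h_157 = 4;  h_158 = 0
  h_159 = 3;  h_160 = 1;  h_161 = 0;  h_162 = 4;  h_163 = 0;  h_164 = 1
  h_165 = 6;  h_166 = 1;  h_167 = 2;  h_168 = 1;  h_169 = 1;  h_170 = 2
  h_171 = 0;  h_172 = 0;  h_173 = 6;  h_174 = 6;  h_175 = 4;  h_176 = 6
  h_177 = 4;  h_178 = 0;  h_179 = 5;  h_180 = 3;  h_181 = 6;  h_182 = 6
  h_183 = 6;  h_184 = 1;  h_185 = 3;  h_186 = 2;  h_187 = 4;  h_188 = 3
  h_189 = 3;  h_190 = 0;  h_191 = 1;  h_192 = 3;  h_193 = 5;  h_194 = 0
  h_195 = 5;  h_196 = 6;  h_197 = 2;  h_198 = 1
h_199 = 1·1 + 2·2 + 3·6 = 2
h_200 = 1·2 + 2·1 + 3·2 = 3

3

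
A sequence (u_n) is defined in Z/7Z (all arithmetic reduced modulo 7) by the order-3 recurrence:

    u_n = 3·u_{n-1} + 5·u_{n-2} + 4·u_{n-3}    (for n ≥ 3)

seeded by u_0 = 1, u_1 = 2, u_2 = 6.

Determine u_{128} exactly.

u_3 = 3·6 + 5·2 + 4·1 = 4
u_4 = 3·4 + 5·6 + 4·2 = 1
u_5 = 3·1 + 5·4 + 4·6 = 5
u_6 = 3·5 + 5·1 + 4·4 = 1
u_7 = 3·1 + 5·5 + 4·1 = 4
u_8 = 3·4 + 5·1 + 4·5 = 2
u_9 = 3·2 + 5·4 + 4·1 = 2
u_10 = 3·2 + 5·2 + 4·4 = 4
u_11 = 3·4 + 5·2 + 4·2 = 2
u_12 = 3·2 + 5·4 + 4·2 = 6
u_13 = 3·6 + 5·2 + 4·4 = 2
u_14 = 3·2 + 5·6 + 4·2 = 2
u_15 = 3·2 + 5·2 + 4·6 = 5
u_16 = 3·5 + 5·2 + 4·2 = 5
u_17 = 3·5 + 5·5 + 4·2 = 6
u_18 = 3·6 + 5·5 + 4·5 = 0
u_19 = 3·0 + 5·6 + 4·5 = 1
u_20 = 3·1 + 5·0 + 4·6 = 6
u_21 = 3·6 + 5·1 + 4·0 = 2
u_22 = 3·2 + 5·6 + 4·1 = 5
u_23 = 3·5 + 5·2 + 4·6 = 0
u_24 = 3·0 + 5·5 + 4·2 = 5
u_25 = 3·5 + 5·0 + 4·5 = 0
u_26 = 3·0 + 5·5 + 4·0 = 4
u_27 = 3·4 + 5·0 + 4·5 = 4
u_28 = 3·4 + 5·4 + 4·0 = 4
u_29 = 3·4 + 5·4 + 4·4 = 6
u_30 = 3·6 + 5·4 + 4·4 = 5
u_31 = 3·5 + 5·6 + 4·4 = 5
u_32 = 3·5 + 5·5 + 4·6 = 1
u_33 = 3·1 + 5·5 + 4·5 = 6
u_34 = 3·6 + 5·1 + 4·5 = 1
u_35 = 3·1 + 5·6 + 4·1 = 2
u_36 = 3·2 + 5·1 + 4·6 = 0
u_37 = 3·0 + 5·2 + 4·1 = 0
u_38 = 3·0 + 5·0 + 4·2 = 1
u_39 = 3·1 + 5·0 + 4·0 = 3
u_40 = 3·3 + 5·1 + 4·0 = 0
u_41 = 3·0 + 5·3 + 4·1 = 5
u_42 = 3·5 + 5·0 + 4·3 = 6
u_43 = 3·6 + 5·5 + 4·0 = 1
u_44 = 3·1 + 5·6 + 4·5 = 4
u_45 = 3·4 + 5·1 + 4·6 = 6
u_46 = 3·6 + 5·4 + 4·1 = 0
u_47 = 3·0 + 5·6 + 4·4 = 4
u_48 = 3·4 + 5·0 + 4·6 = 1
u_49 = 3·1 + 5·4 + 4·0 = 2
u_50 = 3·2 + 5·1 + 4·4 = 6
(u_48, u_49, u_50) = (1, 2, 6) = (u_0, u_1, u_2), so the sequence has period 48.
128 ≡ 32 (mod 48), hence u_128 = u_32 = 1.

1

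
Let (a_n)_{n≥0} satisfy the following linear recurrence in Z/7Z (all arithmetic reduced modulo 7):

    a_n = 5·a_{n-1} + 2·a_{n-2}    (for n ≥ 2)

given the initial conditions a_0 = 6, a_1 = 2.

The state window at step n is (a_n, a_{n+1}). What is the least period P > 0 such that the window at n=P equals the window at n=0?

n=0: window = (6, 2)
n=1: window = (2, 1)
n=2: window = (1, 2)
n=3: window = (2, 5)
n=4: window = (5, 1)
n=5: window = (1, 1)
n=6: window = (1, 0)
n=7: window = (0, 2)
n=8: window = (2, 3)
n=9: window = (3, 5)
n=10: window = (5, 3)
n=11: window = (3, 4)
n=12: window = (4, 5)
n=13: window = (5, 5)
n=14: window = (5, 0)
n=15: window = (0, 3)
n=16: window = (3, 1)
n=17: window = (1, 4)
n=18: window = (4, 1)
n=19: window = (1, 6)
n=20: window = (6, 4)
n=21: window = (4, 4)
n=22: window = (4, 0)
n=23: window = (0, 1)
n=24: window = (1, 5)
n=25: window = (5, 6)
n=26: window = (6, 5)
n=27: window = (5, 2)
n=28: window = (2, 6)
n=29: window = (6, 6)
n=30: window = (6, 0)
n=31: window = (0, 5)
n=32: window = (5, 4)
n=33: window = (4, 2)
n=34: window = (2, 4)
n=35: window = (4, 3)
n=36: window = (3, 2)
n=37: window = (2, 2)
n=38: window = (2, 0)
n=39: window = (0, 4)
n=40: window = (4, 6)
…
n=46: window = (3, 0)
n=47: window = (0, 6)
n=48: window = (6, 2)
window at n=48 equals window at n=0 → period = 48

48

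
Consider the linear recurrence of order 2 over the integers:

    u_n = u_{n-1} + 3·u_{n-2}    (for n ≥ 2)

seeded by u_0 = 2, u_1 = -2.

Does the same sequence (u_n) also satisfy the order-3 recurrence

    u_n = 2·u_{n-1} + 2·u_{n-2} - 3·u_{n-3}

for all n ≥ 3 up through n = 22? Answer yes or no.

yes

Terms u_0..u_22: 2, -2, 4, -2, 10, 4, 34, 46, 148, 286, 730, 1588, 3778, 8542, 19876, 45502, 105130, 241636, 557026, 1281934, 2953012, 6798814, 15657850
n=3: candidate gives -2, actual u_3 = -2 ✓
n=4: candidate gives 10, actual u_4 = 10 ✓
n=5: candidate gives 4, actual u_5 = 4 ✓
n=6: candidate gives 34, actual u_6 = 34 ✓
n=7: candidate gives 46, actual u_7 = 46 ✓
n=8: candidate gives 148, actual u_8 = 148 ✓
n=9: candidate gives 286, actual u_9 = 286 ✓
n=10: candidate gives 730, actual u_10 = 730 ✓
n=11: candidate gives 1588, actual u_11 = 1588 ✓
n=12: candidate gives 3778, actual u_12 = 3778 ✓
n=13: candidate gives 8542, actual u_13 = 8542 ✓
n=14: candidate gives 19876, actual u_14 = 19876 ✓
n=15: candidate gives 45502, actual u_15 = 45502 ✓
n=16: candidate gives 105130, actual u_16 = 105130 ✓
n=17: candidate gives 241636, actual u_17 = 241636 ✓
n=18: candidate gives 557026, actual u_18 = 557026 ✓
n=19: candidate gives 1281934, actual u_19 = 1281934 ✓
n=20: candidate gives 2953012, actual u_20 = 2953012 ✓
n=21: candidate gives 6798814, actual u_21 = 6798814 ✓
n=22: candidate gives 15657850, actual u_22 = 15657850 ✓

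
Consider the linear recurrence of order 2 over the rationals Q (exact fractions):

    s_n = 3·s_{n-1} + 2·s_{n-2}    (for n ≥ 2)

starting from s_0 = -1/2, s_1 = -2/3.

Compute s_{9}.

-63563/3

s_2 = 3·-2/3 + 2·-1/2 = -3
s_3 = 3·-3 + 2·-2/3 = -31/3
s_4 = 3·-31/3 + 2·-3 = -37
s_5 = 3·-37 + 2·-31/3 = -395/3
s_6 = 3·-395/3 + 2·-37 = -469
s_7 = 3·-469 + 2·-395/3 = -5011/3
s_8 = 3·-5011/3 + 2·-469 = -5949
s_9 = 3·-5949 + 2·-5011/3 = -63563/3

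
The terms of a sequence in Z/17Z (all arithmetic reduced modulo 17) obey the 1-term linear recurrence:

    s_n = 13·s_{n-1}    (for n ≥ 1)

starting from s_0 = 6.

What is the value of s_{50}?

11

s_1 = 13·6 = 10
s_2 = 13·10 = 11
s_3 = 13·11 = 7
s_4 = 13·7 = 6
(s_4) = (6) = (s_0), so the sequence has period 4.
50 ≡ 2 (mod 4), hence s_50 = s_2 = 11.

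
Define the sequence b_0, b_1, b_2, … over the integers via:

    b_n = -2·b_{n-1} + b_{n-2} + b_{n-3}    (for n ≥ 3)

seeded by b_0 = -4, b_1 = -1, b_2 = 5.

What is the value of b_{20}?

b_3 = -2·5 + 1·-1 + 1·-4 = -15
b_4 = -2·-15 + 1·5 + 1·-1 = 34
b_5 = -2·34 + 1·-15 + 1·5 = -78
b_6 = -2·-78 + 1·34 + 1·-15 = 175
b_7 = -2·175 + 1·-78 + 1·34 = -394
b_8 = -2·-394 + 1·175 + 1·-78 = 885
b_9 = -2·885 + 1·-394 + 1·175 = -1989
b_10 = -2·-1989 + 1·885 + 1·-394 = 4469
b_11 = -2·4469 + 1·-1989 + 1·885 = -10042
b_12 = -2·-10042 + 1·4469 + 1·-1989 = 22564
b_13 = -2·22564 + 1·-10042 + 1·4469 = -50701
b_14 = -2·-50701 + 1·22564 + 1·-10042 = 113924
b_15 = -2·113924 + 1·-50701 + 1·22564 = -255985
b_16 = -2·-255985 + 1·113924 + 1·-50701 = 575193
b_17 = -2·575193 + 1·-255985 + 1·113924 = -1292447
b_18 = -2·-1292447 + 1·575193 + 1·-255985 = 2904102
b_19 = -2·2904102 + 1·-1292447 + 1·575193 = -6525458
b_20 = -2·-6525458 + 1·2904102 + 1·-1292447 = 14662571

14662571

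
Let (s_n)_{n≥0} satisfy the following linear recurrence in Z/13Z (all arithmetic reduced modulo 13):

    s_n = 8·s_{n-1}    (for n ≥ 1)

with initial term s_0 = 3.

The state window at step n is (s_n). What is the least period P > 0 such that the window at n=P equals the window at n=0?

4

n=0: window = (3)
n=1: window = (11)
n=2: window = (10)
n=3: window = (2)
n=4: window = (3)
window at n=4 equals window at n=0 → period = 4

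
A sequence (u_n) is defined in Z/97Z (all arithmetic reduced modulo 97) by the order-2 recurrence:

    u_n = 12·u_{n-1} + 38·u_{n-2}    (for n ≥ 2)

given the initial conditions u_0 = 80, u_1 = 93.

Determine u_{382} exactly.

33

u_2 = 12·93 + 38·80 = 82
u_3 = 12·82 + 38·93 = 56
u_4 = 12·56 + 38·82 = 5
u_5 = 12·5 + 38·56 = 54
u_6 = 12·54 + 38·5 = 62
u_7 = 12·62 + 38·54 = 80
Continuing the recurrence:
  u_8 = 18;  u_9 = 55;  u_10 = 83;  u_11 = 79;  u_12 = 28;  u_13 = 40
  u_14 = 89;  u_15 = 66;  u_16 = 3;  u_17 = 22;  u_18 = 87;  u_19 = 37
  u_20 = 64;  u_21 = 40;  u_22 = 2;  u_23 = 89;  u_24 = 77;  u_25 = 38
  u_26 = 84;  u_27 = 27;  u_28 = 24;  u_29 = 53;  u_30 = 93;  u_31 = 26
  u_32 = 63;  u_33 = 95;  u_34 = 42;  u_35 = 40;  u_36 = 39;  u_37 = 48
  u_38 = 21;  u_39 = 39;  u_40 = 5;  u_41 = 87;  u_42 = 70;  u_43 = 72
  u_44 = 32;  u_45 = 16;  u_46 = 50;  u_47 = 44;  u_48 = 3;  u_49 = 59
  u_50 = 46;  u_51 = 78;  u_52 = 65;  u_53 = 58;  u_54 = 62;  u_55 = 38
  u_56 = 96;  u_57 = 74;  u_58 = 74;  u_59 = 14;  u_60 = 70;  u_61 = 14
  u_62 = 15;  u_63 = 33;  u_64 = 93;  u_65 = 42;  u_66 = 61;  u_67 = 0
  u_68 = 87;  u_69 = 74;  u_70 = 23;  u_71 = 81;  u_72 = 3;  u_73 = 10
  u_74 = 40;  u_75 = 84;  u_76 = 6;  u_77 = 63;  u_78 = 14;  u_79 = 40
  u_80 = 42;  u_81 = 84;  u_82 = 82;  u_83 = 5;  u_84 = 72;  u_85 = 84
  u_86 = 58;  u_87 = 8;  u_88 = 69;  u_89 = 65;  u_90 = 7;  u_91 = 32
  u_92 = 68;  u_93 = 92;  u_94 = 2;  u_95 = 28;  u_96 = 24;  u_97 = 91
  u_98 = 64;  u_99 = 55;  u_100 = 85;  u_101 = 6;  u_102 = 4;  u_103 = 82
  u_104 = 69;  u_105 = 64;  u_106 = 92;  u_107 = 44;  u_108 = 47;  u_109 = 5
  u_110 = 3;  u_111 = 32;  u_112 = 13;  u_113 = 14;  u_114 = 80;  u_115 = 37
  u_116 = 89;  u_117 = 49;  u_118 = 90;  u_119 = 32;  u_120 = 21;  u_121 = 13
  u_122 = 81;  u_123 = 11;  u_124 = 9;  u_125 = 41;  u_126 = 58;  u_127 = 23
  u_128 = 55;  u_129 = 79;  u_130 = 31;  u_131 = 76;  u_132 = 53;  u_133 = 32
  u_134 = 70;  u_135 = 19;  u_136 = 75;  u_137 = 70;  u_138 = 4;  u_139 = 89
  u_140 = 56;  u_141 = 77;  u_142 = 45;  u_143 = 71;  u_144 = 40;  u_145 = 74
  u_146 = 80;  u_147 = 86;  u_148 = 95;  u_149 = 43;  u_150 = 52;  u_151 = 27
  u_152 = 69;  u_153 = 11;  u_154 = 38;  u_155 = 1;  u_156 = 1;  u_157 = 50
  u_158 = 56;  u_159 = 50;  u_160 = 12;  u_161 = 7;  u_162 = 55;  u_163 = 53
  u_164 = 10;  u_165 = 0;  u_166 = 89;  u_167 = 1;  u_168 = 96;  u_169 = 26
  u_170 = 80;  u_171 = 8;  u_172 = 32;  u_173 = 9;  u_174 = 63;  u_175 = 31
  u_176 = 50;  u_177 = 32;  u_178 = 53;  u_179 = 9;  u_180 = 85;  u_181 = 4
  u_182 = 77;  u_183 = 9;  u_184 = 27;  u_185 = 84;  u_186 = 94;  u_187 = 52
  u_188 = 25;  u_189 = 45;  u_190 = 35;  u_191 = 93;  u_192 = 21;  u_193 = 3
  u_194 = 58;  u_195 = 34;  u_196 = 90;  u_197 = 44;  u_198 = 68;  u_199 = 63
  u_200 = 42;  u_201 = 85;  u_202 = 94;  u_203 = 90;  u_204 = 93;  u_205 = 74
  u_206 = 57;  u_207 = 4;  u_208 = 80;  u_209 = 45;  u_210 = 88;  u_211 = 50
  u_212 = 64;  u_213 = 49;  u_214 = 13;  u_215 = 78;  u_216 = 72;  u_217 = 45
  u_218 = 75;  u_219 = 88;  u_220 = 26;  u_221 = 67;  u_222 = 46;  u_223 = 91
  u_224 = 27;  u_225 = 96;  u_226 = 44;  u_227 = 5;  u_228 = 83;  u_229 = 22
  u_230 = 23;  u_231 = 45;  u_232 = 56;  u_233 = 54;  u_234 = 60;  u_235 = 56
  u_236 = 42;  u_237 = 13;  u_238 = 6;  u_239 = 81;  u_240 = 36;  u_241 = 18
  u_242 = 32;  u_243 = 1;  u_244 = 64;  u_245 = 30;  u_246 = 76;  u_247 = 15
  u_248 = 61;  u_249 = 41;  u_250 = 94;  u_251 = 67;  u_252 = 11;  u_253 = 59
  u_254 = 59;  u_255 = 40;  u_256 = 6;  u_257 = 40;  u_258 = 29;  u_259 = 25
  u_260 = 44;  u_261 = 23;  u_262 = 8;  u_263 = 0;  u_264 = 13;  u_265 = 59
  u_266 = 38;  u_267 = 79;  u_268 = 64;  u_269 = 84;  u_270 = 45;  u_271 = 46
  u_272 = 31;  u_273 = 83;  u_274 = 40;  u_275 = 45;  u_276 = 23;  u_277 = 46
  u_278 = 68;  u_279 = 42;  u_280 = 81;  u_281 = 46;  u_282 = 41;  u_283 = 9
  u_284 = 17;  u_285 = 61;  u_286 = 20;  u_287 = 36;  u_288 = 28;  u_289 = 55
  u_290 = 75;  u_291 = 80;  u_292 = 27;  u_293 = 66;  u_294 = 72;  u_295 = 74
  u_296 = 35;  u_297 = 31;  u_298 = 53;  u_299 = 68;  u_300 = 17;  u_301 = 72
  u_302 = 55;  u_303 = 1;  u_304 = 65;  u_305 = 42;  u_306 = 64;  u_307 = 36
  u_308 = 51;  u_309 = 40;  u_310 = 90;  u_311 = 78;  u_312 = 88;  u_313 = 43
  u_314 = 77;  u_315 = 36;  u_316 = 60;  u_317 = 51;  u_318 = 79;  u_319 = 73
  u_320 = 95;  u_321 = 34;  u_322 = 41;  u_323 = 38;  u_324 = 74;  u_325 = 4
  u_326 = 47;  u_327 = 37;  u_328 = 96;  u_329 = 36;  u_330 = 6;  u_331 = 82
  u_332 = 48;  u_333 = 6;  u_334 = 53;  u_335 = 88;  u_336 = 63;  u_337 = 26
  u_338 = 87;  u_339 = 92;  u_340 = 45;  u_341 = 59;  u_342 = 90;  u_343 = 24
  u_344 = 22;  u_345 = 12;  u_346 = 10;  u_347 = 91;  u_348 = 17;  u_349 = 73
  u_350 = 67;  u_351 = 86;  u_352 = 86;  u_353 = 32;  u_354 = 63;  u_355 = 32
  u_356 = 62;  u_357 = 20;  u_358 = 74;  u_359 = 96;  u_360 = 84;  u_361 = 0
  u_362 = 88;  u_363 = 86;  u_364 = 11;  u_365 = 5;  u_366 = 90;  u_367 = 9
  u_368 = 36;  u_369 = 95;  u_370 = 83;  u_371 = 47;  u_372 = 32;  u_373 = 36
  u_374 = 96;  u_375 = 95;  u_376 = 35;  u_377 = 53;  u_378 = 26;  u_379 = 95
  u_380 = 91
u_381 = 12·91 + 38·95 = 46
u_382 = 12·46 + 38·91 = 33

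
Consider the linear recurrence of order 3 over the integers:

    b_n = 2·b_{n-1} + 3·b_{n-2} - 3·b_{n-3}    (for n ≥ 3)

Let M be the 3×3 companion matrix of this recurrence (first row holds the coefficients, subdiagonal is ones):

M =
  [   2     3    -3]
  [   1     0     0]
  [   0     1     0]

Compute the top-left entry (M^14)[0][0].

986857

(M^14)[0][0] is the top entry after applying M 14 times to the unit state (1, 0, 0). Equivalently it is h_{16} for the auxiliary sequence (h_n) obeying the same recurrence with h_2 = 1 and h_i = 0 for 0 ≤ i < 2:
h_3 = 2·1 + 3·0 + -3·0 = 2
h_4 = 2·2 + 3·1 + -3·0 = 7
h_5 = 2·7 + 3·2 + -3·1 = 17
h_6 = 2·17 + 3·7 + -3·2 = 49
h_7 = 2·49 + 3·17 + -3·7 = 128
h_8 = 2·128 + 3·49 + -3·17 = 352
h_9 = 2·352 + 3·128 + -3·49 = 941
h_10 = 2·941 + 3·352 + -3·128 = 2554
h_11 = 2·2554 + 3·941 + -3·352 = 6875
h_12 = 2·6875 + 3·2554 + -3·941 = 18589
h_13 = 2·18589 + 3·6875 + -3·2554 = 50141
h_14 = 2·50141 + 3·18589 + -3·6875 = 135424
h_15 = 2·135424 + 3·50141 + -3·18589 = 365504
h_16 = 2·365504 + 3·135424 + -3·50141 = 986857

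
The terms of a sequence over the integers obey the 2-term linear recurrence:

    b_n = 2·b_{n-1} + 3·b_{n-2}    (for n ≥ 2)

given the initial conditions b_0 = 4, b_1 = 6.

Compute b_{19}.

b_2 = 2·6 + 3·4 = 24
b_3 = 2·24 + 3·6 = 66
b_4 = 2·66 + 3·24 = 204
b_5 = 2·204 + 3·66 = 606
b_6 = 2·606 + 3·204 = 1824
b_7 = 2·1824 + 3·606 = 5466
b_8 = 2·5466 + 3·1824 = 16404
b_9 = 2·16404 + 3·5466 = 49206
b_10 = 2·49206 + 3·16404 = 147624
b_11 = 2·147624 + 3·49206 = 442866
b_12 = 2·442866 + 3·147624 = 1328604
b_13 = 2·1328604 + 3·442866 = 3985806
b_14 = 2·3985806 + 3·1328604 = 11957424
b_15 = 2·11957424 + 3·3985806 = 35872266
b_16 = 2·35872266 + 3·11957424 = 107616804
b_17 = 2·107616804 + 3·35872266 = 322850406
b_18 = 2·322850406 + 3·107616804 = 968551224
b_19 = 2·968551224 + 3·322850406 = 2905653666

2905653666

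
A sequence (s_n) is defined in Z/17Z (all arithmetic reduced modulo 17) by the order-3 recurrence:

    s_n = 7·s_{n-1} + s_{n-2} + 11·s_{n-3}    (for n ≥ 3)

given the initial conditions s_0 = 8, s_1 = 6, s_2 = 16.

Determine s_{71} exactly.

s_3 = 7·16 + 1·6 + 11·8 = 2
s_4 = 7·2 + 1·16 + 11·6 = 11
s_5 = 7·11 + 1·2 + 11·16 = 0
s_6 = 7·0 + 1·11 + 11·2 = 16
s_7 = 7·16 + 1·0 + 11·11 = 12
s_8 = 7·12 + 1·16 + 11·0 = 15
s_9 = 7·15 + 1·12 + 11·16 = 4
s_10 = 7·4 + 1·15 + 11·12 = 5
s_11 = 7·5 + 1·4 + 11·15 = 0
s_12 = 7·0 + 1·5 + 11·4 = 15
s_13 = 7·15 + 1·0 + 11·5 = 7
s_14 = 7·7 + 1·15 + 11·0 = 13
s_15 = 7·13 + 1·7 + 11·15 = 8
s_16 = 7·8 + 1·13 + 11·7 = 10
s_17 = 7·10 + 1·8 + 11·13 = 0
s_18 = 7·0 + 1·10 + 11·8 = 13
s_19 = 7·13 + 1·0 + 11·10 = 14
s_20 = 7·14 + 1·13 + 11·0 = 9
s_21 = 7·9 + 1·14 + 11·13 = 16
s_22 = 7·16 + 1·9 + 11·14 = 3
s_23 = 7·3 + 1·16 + 11·9 = 0
s_24 = 7·0 + 1·3 + 11·16 = 9
s_25 = 7·9 + 1·0 + 11·3 = 11
s_26 = 7·11 + 1·9 + 11·0 = 1
s_27 = 7·1 + 1·11 + 11·9 = 15
s_28 = 7·15 + 1·1 + 11·11 = 6
s_29 = 7·6 + 1·15 + 11·1 = 0
s_30 = 7·0 + 1·6 + 11·15 = 1
s_31 = 7·1 + 1·0 + 11·6 = 5
s_32 = 7·5 + 1·1 + 11·0 = 2
s_33 = 7·2 + 1·5 + 11·1 = 13
s_34 = 7·13 + 1·2 + 11·5 = 12
s_35 = 7·12 + 1·13 + 11·2 = 0
s_36 = 7·0 + 1·12 + 11·13 = 2
s_37 = 7·2 + 1·0 + 11·12 = 10
s_38 = 7·10 + 1·2 + 11·0 = 4
s_39 = 7·4 + 1·10 + 11·2 = 9
s_40 = 7·9 + 1·4 + 11·10 = 7
s_41 = 7·7 + 1·9 + 11·4 = 0
s_42 = 7·0 + 1·7 + 11·9 = 4
s_43 = 7·4 + 1·0 + 11·7 = 3
s_44 = 7·3 + 1·4 + 11·0 = 8
s_45 = 7·8 + 1·3 + 11·4 = 1
s_46 = 7·1 + 1·8 + 11·3 = 14
s_47 = 7·14 + 1·1 + 11·8 = 0
s_48 = 7·0 + 1·14 + 11·1 = 8
s_49 = 7·8 + 1·0 + 11·14 = 6
s_50 = 7·6 + 1·8 + 11·0 = 16
s_51 = 7·16 + 1·6 + 11·8 = 2
s_52 = 7·2 + 1·16 + 11·6 = 11
s_53 = 7·11 + 1·2 + 11·16 = 0
s_54 = 7·0 + 1·11 + 11·2 = 16
s_55 = 7·16 + 1·0 + 11·11 = 12
s_56 = 7·12 + 1·16 + 11·0 = 15
s_57 = 7·15 + 1·12 + 11·16 = 4
s_58 = 7·4 + 1·15 + 11·12 = 5
s_59 = 7·5 + 1·4 + 11·15 = 0
s_60 = 7·0 + 1·5 + 11·4 = 15
s_61 = 7·15 + 1·0 + 11·5 = 7
s_62 = 7·7 + 1·15 + 11·0 = 13
s_63 = 7·13 + 1·7 + 11·15 = 8
s_64 = 7·8 + 1·13 + 11·7 = 10
s_65 = 7·10 + 1·8 + 11·13 = 0
s_66 = 7·0 + 1·10 + 11·8 = 13
s_67 = 7·13 + 1·0 + 11·10 = 14
s_68 = 7·14 + 1·13 + 11·0 = 9
s_69 = 7·9 + 1·14 + 11·13 = 16
s_70 = 7·16 + 1·9 + 11·14 = 3
s_71 = 7·3 + 1·16 + 11·9 = 0

0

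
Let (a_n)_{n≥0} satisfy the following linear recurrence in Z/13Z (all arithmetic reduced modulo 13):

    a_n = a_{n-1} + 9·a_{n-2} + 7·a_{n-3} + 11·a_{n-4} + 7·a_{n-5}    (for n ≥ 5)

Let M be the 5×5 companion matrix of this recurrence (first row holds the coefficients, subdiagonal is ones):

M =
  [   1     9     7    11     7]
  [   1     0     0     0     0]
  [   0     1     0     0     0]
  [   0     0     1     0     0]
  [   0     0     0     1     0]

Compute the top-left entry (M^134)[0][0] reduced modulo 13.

12

(M^134)[0][0] is the top entry after applying M 134 times to the unit state (1, 0, 0, 0, 0). Equivalently it is h_{138} for the auxiliary sequence (h_n) obeying the same recurrence with h_4 = 1 and h_i = 0 for 0 ≤ i < 4:
h_5 = 1·1 + 9·0 + 7·0 + 11·0 + 7·0 = 1
h_6 = 1·1 + 9·1 + 7·0 + 11·0 + 7·0 = 10
h_7 = 1·10 + 9·1 + 7·1 + 11·0 + 7·0 = 0
h_8 = 1·0 + 9·10 + 7·1 + 11·1 + 7·0 = 4
h_9 = 1·4 + 9·0 + 7·10 + 11·1 + 7·1 = 1
h_10 = 1·1 + 9·4 + 7·0 + 11·10 + 7·1 = 11
Continuing the recurrence:
  h_11 = 1;  h_12 = 8;  h_13 = 3;  h_14 = 2;  h_15 = 4;  h_16 = 8
  h_17 = 4;  h_18 = 4;  h_19 = 11;  h_20 = 9;  h_21 = 2;  h_22 = 11
  h_23 = 7;  h_24 = 10;  h_25 = 1;  h_26 = 2;  h_27 = 1;  h_28 = 3
  h_29 = 3;  h_30 = 1;  h_31 = 9;  h_32 = 1;  h_33 = 0;  h_34 = 0
  h_35 = 9;  h_36 = 5;  h_37 = 2;  h_38 = 6;  h_39 = 2;  h_40 = 6
  h_41 = 6;  h_42 = 11;  h_43 = 2;  h_44 = 2;  h_45 = 10;  h_46 = 10
  h_47 = 5;  h_48 = 6;  h_49 = 11;  h_50 = 7;  h_51 = 0;  h_52 = 7
  h_53 = 11;  h_54 = 7;  h_55 = 9;  h_56 = 5;  h_57 = 6;  h_58 = 8
  h_59 = 11;  h_60 = 9;  h_61 = 5;  h_62 = 7;  h_63 = 6;  h_64 = 7
  h_65 = 7;  h_66 = 3;  h_67 = 9;  h_68 = 9;  h_69 = 3;  h_70 = 8
  h_71 = 10;  h_72 = 5;  h_73 = 0;  h_74 = 3;  h_75 = 9;  h_76 = 5
  h_77 = 12;  h_78 = 10;  h_79 = 0;  h_80 = 6;  h_81 = 9;  h_82 = 10
  h_83 = 8;  h_84 = 6;  h_85 = 3;  h_86 = 0;  h_87 = 6;  h_88 = 6
  h_89 = 5;  h_90 = 5;  h_91 = 2;  h_92 = 8;  h_93 = 2;  h_94 = 9
  h_95 = 10;  h_96 = 12;  h_97 = 9;  h_98 = 1;  h_99 = 1;  h_100 = 2
  h_101 = 6;  h_102 = 1;  h_103 = 9;  h_104 = 11;  h_105 = 10;  h_106 = 4
  h_107 = 4;  h_108 = 8;  h_109 = 12;  h_110 = 5;  h_111 = 7;  h_112 = 5
  h_113 = 5;  h_114 = 4;  h_115 = 1;  h_116 = 7;  h_117 = 4;  h_118 = 10
  h_119 = 4;  h_120 = 11;  h_121 = 2;  h_122 = 7;  h_123 = 8;  h_124 = 0
  h_125 = 12;  h_126 = 3;  h_127 = 1;  h_128 = 12;  h_129 = 5;  h_130 = 3
  h_131 = 8;  h_132 = 1;  h_133 = 12;  h_134 = 2;  h_135 = 5;  h_136 = 5
h_137 = 1·5 + 9·5 + 7·2 + 11·12 + 7·1 = 8
h_138 = 1·8 + 9·5 + 7·5 + 11·2 + 7·12 = 12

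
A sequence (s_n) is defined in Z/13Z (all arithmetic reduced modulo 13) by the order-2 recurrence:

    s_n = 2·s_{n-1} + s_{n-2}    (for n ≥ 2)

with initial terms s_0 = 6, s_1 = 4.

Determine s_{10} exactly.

4

s_2 = 2·4 + 1·6 = 1
s_3 = 2·1 + 1·4 = 6
s_4 = 2·6 + 1·1 = 0
s_5 = 2·0 + 1·6 = 6
s_6 = 2·6 + 1·0 = 12
s_7 = 2·12 + 1·6 = 4
s_8 = 2·4 + 1·12 = 7
s_9 = 2·7 + 1·4 = 5
s_10 = 2·5 + 1·7 = 4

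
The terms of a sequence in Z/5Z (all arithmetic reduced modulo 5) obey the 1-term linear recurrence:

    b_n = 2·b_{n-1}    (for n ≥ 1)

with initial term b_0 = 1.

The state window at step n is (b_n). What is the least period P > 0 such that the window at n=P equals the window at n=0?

n=0: window = (1)
n=1: window = (2)
n=2: window = (4)
n=3: window = (3)
n=4: window = (1)
window at n=4 equals window at n=0 → period = 4

4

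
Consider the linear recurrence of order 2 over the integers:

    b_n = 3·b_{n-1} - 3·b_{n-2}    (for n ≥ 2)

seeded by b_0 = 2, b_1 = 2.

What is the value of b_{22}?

354294

b_2 = 3·2 + -3·2 = 0
b_3 = 3·0 + -3·2 = -6
b_4 = 3·-6 + -3·0 = -18
b_5 = 3·-18 + -3·-6 = -36
b_6 = 3·-36 + -3·-18 = -54
b_7 = 3·-54 + -3·-36 = -54
b_8 = 3·-54 + -3·-54 = 0
b_9 = 3·0 + -3·-54 = 162
b_10 = 3·162 + -3·0 = 486
b_11 = 3·486 + -3·162 = 972
b_12 = 3·972 + -3·486 = 1458
b_13 = 3·1458 + -3·972 = 1458
b_14 = 3·1458 + -3·1458 = 0
b_15 = 3·0 + -3·1458 = -4374
b_16 = 3·-4374 + -3·0 = -13122
b_17 = 3·-13122 + -3·-4374 = -26244
b_18 = 3·-26244 + -3·-13122 = -39366
b_19 = 3·-39366 + -3·-26244 = -39366
b_20 = 3·-39366 + -3·-39366 = 0
b_21 = 3·0 + -3·-39366 = 118098
b_22 = 3·118098 + -3·0 = 354294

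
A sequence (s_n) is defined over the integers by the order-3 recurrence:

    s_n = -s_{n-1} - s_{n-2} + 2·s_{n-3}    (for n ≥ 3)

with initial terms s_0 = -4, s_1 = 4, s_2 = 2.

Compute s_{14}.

s_3 = -1·2 + -1·4 + 2·-4 = -14
s_4 = -1·-14 + -1·2 + 2·4 = 20
s_5 = -1·20 + -1·-14 + 2·2 = -2
s_6 = -1·-2 + -1·20 + 2·-14 = -46
s_7 = -1·-46 + -1·-2 + 2·20 = 88
s_8 = -1·88 + -1·-46 + 2·-2 = -46
s_9 = -1·-46 + -1·88 + 2·-46 = -134
s_10 = -1·-134 + -1·-46 + 2·88 = 356
s_11 = -1·356 + -1·-134 + 2·-46 = -314
s_12 = -1·-314 + -1·356 + 2·-134 = -310
s_13 = -1·-310 + -1·-314 + 2·356 = 1336
s_14 = -1·1336 + -1·-310 + 2·-314 = -1654

-1654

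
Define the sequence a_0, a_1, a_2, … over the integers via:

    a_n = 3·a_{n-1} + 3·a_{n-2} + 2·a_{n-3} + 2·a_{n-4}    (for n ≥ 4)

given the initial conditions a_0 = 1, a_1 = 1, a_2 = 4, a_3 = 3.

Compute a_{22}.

1181860503069

a_4 = 3·3 + 3·4 + 2·1 + 2·1 = 25
a_5 = 3·25 + 3·3 + 2·4 + 2·1 = 94
a_6 = 3·94 + 3·25 + 2·3 + 2·4 = 371
a_7 = 3·371 + 3·94 + 2·25 + 2·3 = 1451
a_8 = 3·1451 + 3·371 + 2·94 + 2·25 = 5704
a_9 = 3·5704 + 3·1451 + 2·371 + 2·94 = 22395
a_10 = 3·22395 + 3·5704 + 2·1451 + 2·371 = 87941
a_11 = 3·87941 + 3·22395 + 2·5704 + 2·1451 = 345318
a_12 = 3·345318 + 3·87941 + 2·22395 + 2·5704 = 1355975
a_13 = 3·1355975 + 3·345318 + 2·87941 + 2·22395 = 5324551
a_14 = 3·5324551 + 3·1355975 + 2·345318 + 2·87941 = 20908096
a_15 = 3·20908096 + 3·5324551 + 2·1355975 + 2·345318 = 82100527
a_16 = 3·82100527 + 3·20908096 + 2·5324551 + 2·1355975 = 322386921
a_17 = 3·322386921 + 3·82100527 + 2·20908096 + 2·5324551 = 1265927638
a_18 = 3·1265927638 + 3·322386921 + 2·82100527 + 2·20908096 = 4970960923
a_19 = 3·4970960923 + 3·1265927638 + 2·322386921 + 2·82100527 = 19519640579
a_20 = 3·19519640579 + 3·4970960923 + 2·1265927638 + 2·322386921 = 76648433624
a_21 = 3·76648433624 + 3·19519640579 + 2·4970960923 + 2·1265927638 = 300977999731
a_22 = 3·300977999731 + 3·76648433624 + 2·19519640579 + 2·4970960923 = 1181860503069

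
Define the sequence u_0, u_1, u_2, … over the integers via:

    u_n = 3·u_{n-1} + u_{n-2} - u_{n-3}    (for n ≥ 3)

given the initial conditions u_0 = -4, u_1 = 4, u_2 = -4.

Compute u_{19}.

-764328836

u_3 = 3·-4 + 1·4 + -1·-4 = -4
u_4 = 3·-4 + 1·-4 + -1·4 = -20
u_5 = 3·-20 + 1·-4 + -1·-4 = -60
u_6 = 3·-60 + 1·-20 + -1·-4 = -196
u_7 = 3·-196 + 1·-60 + -1·-20 = -628
u_8 = 3·-628 + 1·-196 + -1·-60 = -2020
u_9 = 3·-2020 + 1·-628 + -1·-196 = -6492
u_10 = 3·-6492 + 1·-2020 + -1·-628 = -20868
u_11 = 3·-20868 + 1·-6492 + -1·-2020 = -67076
u_12 = 3·-67076 + 1·-20868 + -1·-6492 = -215604
u_13 = 3·-215604 + 1·-67076 + -1·-20868 = -693020
u_14 = 3·-693020 + 1·-215604 + -1·-67076 = -2227588
u_15 = 3·-2227588 + 1·-693020 + -1·-215604 = -7160180
u_16 = 3·-7160180 + 1·-2227588 + -1·-693020 = -23015108
u_17 = 3·-23015108 + 1·-7160180 + -1·-2227588 = -73977916
u_18 = 3·-73977916 + 1·-23015108 + -1·-7160180 = -237788676
u_19 = 3·-237788676 + 1·-73977916 + -1·-23015108 = -764328836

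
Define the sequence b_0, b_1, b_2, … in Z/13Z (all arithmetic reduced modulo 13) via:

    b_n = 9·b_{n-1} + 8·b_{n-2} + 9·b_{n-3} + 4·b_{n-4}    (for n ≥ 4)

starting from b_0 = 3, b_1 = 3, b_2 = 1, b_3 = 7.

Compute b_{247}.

b_4 = 9·7 + 8·1 + 9·3 + 4·3 = 6
b_5 = 9·6 + 8·7 + 9·1 + 4·3 = 1
b_6 = 9·1 + 8·6 + 9·7 + 4·1 = 7
b_7 = 9·7 + 8·1 + 9·6 + 4·7 = 10
b_8 = 9·10 + 8·7 + 9·1 + 4·6 = 10
b_9 = 9·10 + 8·10 + 9·7 + 4·1 = 3
Continuing the recurrence:
  b_10 = 4;  b_11 = 8;  b_12 = 2;  b_13 = 0;  b_14 = 0;  b_15 = 11
  b_16 = 3;  b_17 = 11;  b_18 = 1;  b_19 = 12;  b_20 = 6;  b_21 = 8
  b_22 = 11;  b_23 = 5;  b_24 = 8;  b_25 = 9;  b_26 = 0;  b_27 = 8
  b_28 = 3;  b_29 = 10;  b_30 = 4;  b_31 = 6;  b_32 = 6;  b_33 = 9
  b_34 = 4;  b_35 = 4;  b_36 = 4;  b_37 = 10;  b_38 = 5;  b_39 = 8
  b_40 = 10;  b_41 = 5;  b_42 = 9;  b_43 = 9;  b_44 = 4;  b_45 = 1
  b_46 = 2;  b_47 = 7;  b_48 = 0;  b_49 = 0;  b_50 = 6;  b_51 = 4
  b_52 = 6;  b_53 = 10;  b_54 = 3;  b_55 = 8;  b_56 = 2;  b_57 = 6
  b_58 = 11;  b_59 = 2;  b_60 = 12;  b_61 = 0;  b_62 = 2;  b_63 = 4
  b_64 = 9;  b_65 = 1;  b_66 = 8;  b_67 = 8;  b_68 = 12;  b_69 = 1
  b_70 = 1;  b_71 = 1;  b_72 = 9;  b_73 = 11;  b_74 = 2;  b_75 = 9
  b_76 = 11;  b_77 = 12;  b_78 = 12;  b_79 = 1;  b_80 = 10;  b_81 = 7
  b_82 = 5;  b_83 = 0;  b_84 = 0;  b_85 = 8;  b_86 = 1;  b_87 = 8
  b_88 = 9;  b_89 = 4;  b_90 = 2;  b_91 = 7;  b_92 = 8;  b_93 = 6
  b_94 = 7;  b_95 = 3;  b_96 = 0;  b_97 = 7;  b_98 = 1;  b_99 = 12
  b_100 = 10;  b_101 = 2;  b_102 = 2;  b_103 = 3;  b_104 = 10;  b_105 = 10
  b_106 = 10;  b_107 = 12;  b_108 = 6;  b_109 = 7;  b_110 = 12;  b_111 = 6
  b_112 = 3;  b_113 = 3;  b_114 = 10;  b_115 = 9;  b_116 = 5;  b_117 = 11
  b_118 = 0;  b_119 = 0;  b_120 = 2;  b_121 = 10;  b_122 = 2;  b_123 = 12
  b_124 = 1;  b_125 = 7;  b_126 = 5;  b_127 = 2;  b_128 = 8;  b_129 = 5
  b_130 = 4;  b_131 = 0;  b_132 = 5;  b_133 = 10;  b_134 = 3;  b_135 = 9
  b_136 = 7;  b_137 = 7;  b_138 = 4;  b_139 = 9;  b_140 = 9;  b_141 = 9
  b_142 = 3;  b_143 = 8;  b_144 = 5;  b_145 = 3;  b_146 = 8;  b_147 = 4
  b_148 = 4;  b_149 = 9;  b_150 = 12;  b_151 = 11;  b_152 = 6;  b_153 = 0
  b_154 = 0;  b_155 = 7;  b_156 = 9;  b_157 = 7;  b_158 = 3;  b_159 = 10
  b_160 = 5;  b_161 = 11;  b_162 = 7;  b_163 = 2;  b_164 = 11;  b_165 = 1
  b_166 = 0;  b_167 = 11;  b_168 = 9;  b_169 = 4;  b_170 = 12;  b_171 = 5
  b_172 = 5;  b_173 = 1;  b_174 = 12;  b_175 = 12;  b_176 = 12;  b_177 = 4
  b_178 = 2;  b_179 = 11;  b_180 = 4;  b_181 = 2;  b_182 = 1;  b_183 = 1
  b_184 = 12;  b_185 = 3;  b_186 = 6;  b_187 = 8;  b_188 = 0;  b_189 = 0
  b_190 = 5;  b_191 = 12;  b_192 = 5;  b_193 = 4;  b_194 = 9;  b_195 = 11
  b_196 = 6;  b_197 = 5;  b_198 = 7;  b_199 = 6;  b_200 = 10;  b_201 = 0
  b_202 = 6;  b_203 = 12;  b_204 = 1;  b_205 = 3;  b_206 = 11;  b_207 = 11
  b_208 = 10;  b_209 = 3;  b_210 = 3;  b_211 = 3;  b_212 = 1;  b_213 = 7
  b_214 = 6;  b_215 = 1;  b_216 = 7;  b_217 = 10;  b_218 = 10;  b_219 = 3
  b_220 = 4;  b_221 = 8;  b_222 = 2;  b_223 = 0;  b_224 = 0;  b_225 = 11
  b_226 = 3;  b_227 = 11;  b_228 = 1;  b_229 = 12;  b_230 = 6;  b_231 = 8
  b_232 = 11;  b_233 = 5;  b_234 = 8;  b_235 = 9;  b_236 = 0;  b_237 = 8
  b_238 = 3;  b_239 = 10;  b_240 = 4;  b_241 = 6;  b_242 = 6;  b_243 = 9
  b_244 = 4;  b_245 = 4
b_246 = 9·4 + 8·4 + 9·9 + 4·6 = 4
b_247 = 9·4 + 8·4 + 9·4 + 4·9 = 10

10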